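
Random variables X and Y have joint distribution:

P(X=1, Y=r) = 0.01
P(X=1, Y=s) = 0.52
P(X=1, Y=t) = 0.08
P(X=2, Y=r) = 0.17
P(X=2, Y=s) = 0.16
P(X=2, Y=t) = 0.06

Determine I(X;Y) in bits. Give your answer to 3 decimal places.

Marginals: p(X) = (0.6100, 0.3900), p(Y) = (0.1800, 0.6800, 0.1400).
I(X;Y) = H(X) + H(Y) − H(X,Y).
H(X) = 0.9648, H(Y) = 1.2208, H(X,Y) = 1.9497.
I(X;Y) = 0.9648 + 1.2208 − 1.9497 = 0.236 bits.

0.236 bits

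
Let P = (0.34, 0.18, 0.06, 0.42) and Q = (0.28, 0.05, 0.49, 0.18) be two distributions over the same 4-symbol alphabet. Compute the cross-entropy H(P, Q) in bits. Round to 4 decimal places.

H(P,Q) = −Σ p·log₂ q.
  −0.34·log₂(0.28) = 0.62441
  −0.18·log₂(0.05) = 0.77795
  −0.06·log₂(0.49) = 0.06175
  −0.42·log₂(0.18) = 1.03905
H(P,Q) = 2.5032 bits.

2.5032 bits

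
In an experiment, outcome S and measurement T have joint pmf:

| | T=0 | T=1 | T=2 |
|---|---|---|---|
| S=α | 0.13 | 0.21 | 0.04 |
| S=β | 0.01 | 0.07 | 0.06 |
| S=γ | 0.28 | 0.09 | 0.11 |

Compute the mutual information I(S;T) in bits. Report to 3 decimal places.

Marginals: p(S) = (0.3800, 0.1400, 0.4800), p(T) = (0.4200, 0.3700, 0.2100).
I(S;T) = H(S) + H(T) − H(S,T).
H(S) = 1.4358, H(T) = 1.5292, H(S,T) = 2.7969.
I(S;T) = 1.4358 + 1.5292 − 2.7969 = 0.168 bits.

0.168 bits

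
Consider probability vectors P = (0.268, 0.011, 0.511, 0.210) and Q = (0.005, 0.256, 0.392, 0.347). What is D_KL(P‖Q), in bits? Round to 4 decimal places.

1.5328 bits

D(P‖Q) = Σ p·log₂(p/q).
  0.268·log₂(0.268/0.005) = 1.53944
  0.011·log₂(0.011/0.256) = -0.04995
  0.511·log₂(0.511/0.392) = 0.19544
  0.210·log₂(0.210/0.347) = -0.15215
D(P‖Q) = 1.5328 bits.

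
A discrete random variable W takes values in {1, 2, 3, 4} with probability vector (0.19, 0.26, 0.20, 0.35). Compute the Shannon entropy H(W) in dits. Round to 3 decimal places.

0.589 dits

H(W) = −Σ p·log₁₀ p.
  −(0.19)·log₁₀(0.19) = 0.1370
  −(0.26)·log₁₀(0.26) = 0.1521
  −(0.20)·log₁₀(0.20) = 0.1398
  −(0.35)·log₁₀(0.35) = 0.1596
Sum: 0.1370 + 0.1521 + 0.1398 + 0.1596 = 0.589 dits.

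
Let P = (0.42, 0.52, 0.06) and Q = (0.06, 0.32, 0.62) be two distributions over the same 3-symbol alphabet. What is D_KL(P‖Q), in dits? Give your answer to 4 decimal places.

0.4037 dits

D(P‖Q) = Σ p·log₁₀(p/q).
  0.42·log₁₀(0.42/0.06) = 0.35494
  0.52·log₁₀(0.52/0.32) = 0.10964
  0.06·log₁₀(0.06/0.62) = -0.06085
D(P‖Q) = 0.4037 dits.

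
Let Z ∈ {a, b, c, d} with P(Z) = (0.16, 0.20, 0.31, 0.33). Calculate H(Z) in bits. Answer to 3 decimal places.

1.939 bits

H(Z) = −Σ p·log₂ p.
  −(0.16)·log₂(0.16) = 0.4230
  −(0.20)·log₂(0.20) = 0.4644
  −(0.31)·log₂(0.31) = 0.5238
  −(0.33)·log₂(0.33) = 0.5278
Sum: 0.4230 + 0.4644 + 0.5238 + 0.5278 = 1.939 bits.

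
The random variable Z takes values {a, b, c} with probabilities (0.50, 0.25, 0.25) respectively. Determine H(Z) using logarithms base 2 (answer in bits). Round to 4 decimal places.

1.5000 bits

H(Z) = −Σ p·log₂ p.
  −(0.50)·log₂(0.50) = 0.50000
  −(0.25)·log₂(0.25) = 0.50000
  −(0.25)·log₂(0.25) = 0.50000
Sum: 0.50000 + 0.50000 + 0.50000 = 1.5000 bits.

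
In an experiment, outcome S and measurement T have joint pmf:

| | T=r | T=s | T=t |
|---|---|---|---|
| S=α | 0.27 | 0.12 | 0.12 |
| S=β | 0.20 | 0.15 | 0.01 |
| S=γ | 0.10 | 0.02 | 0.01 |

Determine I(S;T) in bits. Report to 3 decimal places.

Marginals: p(S) = (0.5100, 0.3600, 0.1300), p(T) = (0.5700, 0.2900, 0.1400).
I(S;T) = Σ p(x,y)·log₂[p(x,y)/(p(x)p(y))].
  (α,r): 0.27·log₂(0.9288) = -0.0288
  (α,s): 0.12·log₂(0.8114) = -0.0362
  (α,t): 0.12·log₂(1.6807) = 0.0899
  (β,r): 0.20·log₂(0.9747) = -0.0074
  (β,s): 0.15·log₂(1.4368) = 0.0784
  (β,t): 0.01·log₂(0.1984) = -0.0233
  (γ,r): 0.10·log₂(1.3495) = 0.0432
  (γ,s): 0.02·log₂(0.5305) = -0.0183
  (γ,t): 0.01·log₂(0.5495) = -0.0086
Sum = 0.089 bits.

0.089 bits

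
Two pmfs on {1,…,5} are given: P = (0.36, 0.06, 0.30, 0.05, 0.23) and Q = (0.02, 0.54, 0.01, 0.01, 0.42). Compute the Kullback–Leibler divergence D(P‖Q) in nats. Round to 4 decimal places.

1.8710 nats

D(P‖Q) = Σ p·ln(p/q).
  0.36·ln(0.36/0.02) = 1.04053
  0.06·ln(0.06/0.54) = -0.13183
  0.30·ln(0.30/0.01) = 1.02036
  0.05·ln(0.05/0.01) = 0.08047
  0.23·ln(0.23/0.42) = -0.13850
D(P‖Q) = 1.8710 nats.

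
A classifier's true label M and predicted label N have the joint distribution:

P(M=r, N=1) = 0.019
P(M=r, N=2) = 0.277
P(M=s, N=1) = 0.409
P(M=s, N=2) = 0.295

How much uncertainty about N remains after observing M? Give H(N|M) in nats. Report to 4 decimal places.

Chain rule: H(N|M) = H(M,N) − H(M).
Marginals: p(M) = (0.2960, 0.7040), p(N) = (0.4280, 0.5720).
H(M,N) = 1.1567 nats; H(M) = 0.6074 nats.
H(N|M) = 1.1567 − 0.6074 = 0.5493 nats.

0.5493 nats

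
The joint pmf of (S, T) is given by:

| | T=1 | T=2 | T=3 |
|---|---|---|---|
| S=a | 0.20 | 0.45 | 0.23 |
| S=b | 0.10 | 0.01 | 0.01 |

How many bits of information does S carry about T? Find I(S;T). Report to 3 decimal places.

0.124 bits

Marginals: p(S) = (0.8800, 0.1200), p(T) = (0.3000, 0.4600, 0.2400).
I(S;T) = H(S) + H(T) − H(S,T).
H(S) = 0.5294, H(T) = 1.5306, H(S,T) = 1.9355.
I(S;T) = 0.5294 + 1.5306 − 1.9355 = 0.124 bits.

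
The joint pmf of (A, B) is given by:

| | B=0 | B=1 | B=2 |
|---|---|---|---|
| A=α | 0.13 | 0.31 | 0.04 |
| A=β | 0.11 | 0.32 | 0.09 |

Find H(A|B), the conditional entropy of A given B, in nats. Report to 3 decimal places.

Marginals: p(A) = (0.4800, 0.5200), p(B) = (0.2400, 0.6300, 0.1300).
H(A|B) = Σ p(B) · H(A|B=·).
  B=0: p=0.2400, H(A|B=0) = 0.6897
  B=1: p=0.6300, H(A|B=1) = 0.6930
  B=2: p=0.1300, H(A|B=2) = 0.6172
Weighted sum = 0.682 nats.

0.682 nats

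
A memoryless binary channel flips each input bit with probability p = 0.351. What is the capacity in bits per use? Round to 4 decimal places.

Binary symmetric channel: C = 1 − h₂(ε) where h₂ is the binary entropy function.
h₂(0.351) = −0.351·log₂0.351 − 0.649·log₂0.649 = 0.9350.
C = 1 − 0.9350 = 0.0650 bits per channel use.

0.0650 bits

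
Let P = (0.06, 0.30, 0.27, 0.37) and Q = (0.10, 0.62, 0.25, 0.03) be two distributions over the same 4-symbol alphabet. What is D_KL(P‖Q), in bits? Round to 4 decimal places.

D(P‖Q) = Σ p·log₂(p/q).
  0.06·log₂(0.06/0.10) = -0.04422
  0.30·log₂(0.30/0.62) = -0.31419
  0.27·log₂(0.27/0.25) = 0.02998
  0.37·log₂(0.37/0.03) = 1.34106
D(P‖Q) = 1.0126 bits.

1.0126 bits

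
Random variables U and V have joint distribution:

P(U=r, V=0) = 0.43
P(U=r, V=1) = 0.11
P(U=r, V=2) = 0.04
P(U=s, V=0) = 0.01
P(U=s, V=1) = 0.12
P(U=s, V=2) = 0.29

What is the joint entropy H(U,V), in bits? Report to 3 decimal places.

H(U,V) = −Σ p(x,y)·log₂ p(x,y) over all 6 cells.
  cell (r,0): −0.43·log₂0.43 = 0.5236
  cell (r,1): −0.11·log₂0.11 = 0.3503
  cell (r,2): −0.04·log₂0.04 = 0.1858
  cell (s,0): −0.01·log₂0.01 = 0.0664
  cell (s,1): −0.12·log₂0.12 = 0.3671
  cell (s,2): −0.29·log₂0.29 = 0.5179
Sum = 2.011 bits.

2.011 bits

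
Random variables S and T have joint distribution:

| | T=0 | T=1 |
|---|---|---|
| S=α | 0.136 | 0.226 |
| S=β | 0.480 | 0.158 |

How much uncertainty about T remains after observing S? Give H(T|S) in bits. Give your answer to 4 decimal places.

0.8609 bits

Marginals: p(S) = (0.3620, 0.6380), p(T) = (0.6160, 0.3840).
H(T|S) = Σ p(S) · H(T|S=·).
  S=α: p=0.3620, H(T|S=α) = 0.9549
  S=β: p=0.6380, H(T|S=β) = 0.8075
Weighted sum = 0.8609 bits.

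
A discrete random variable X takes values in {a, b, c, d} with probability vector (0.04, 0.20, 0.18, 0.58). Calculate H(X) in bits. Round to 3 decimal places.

1.551 bits

H(X) = −Σ p·log₂ p.
  −(0.04)·log₂(0.04) = 0.1858
  −(0.20)·log₂(0.20) = 0.4644
  −(0.18)·log₂(0.18) = 0.4453
  −(0.58)·log₂(0.58) = 0.4558
Sum: 0.1858 + 0.4644 + 0.4453 + 0.4558 = 1.551 bits.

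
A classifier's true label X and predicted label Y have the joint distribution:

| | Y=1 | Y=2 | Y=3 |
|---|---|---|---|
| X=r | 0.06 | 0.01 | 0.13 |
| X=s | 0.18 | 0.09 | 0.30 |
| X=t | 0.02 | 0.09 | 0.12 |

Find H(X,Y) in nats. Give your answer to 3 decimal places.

H(X,Y) = −Σ p(x,y)·ln p(x,y) over all 9 cells.
  cell (r,1): −0.06·ln0.06 = 0.1688
  cell (r,2): −0.01·ln0.01 = 0.0461
  cell (r,3): −0.13·ln0.13 = 0.2652
  cell (s,1): −0.18·ln0.18 = 0.3087
  cell (s,2): −0.09·ln0.09 = 0.2167
  cell (s,3): −0.30·ln0.30 = 0.3612
  cell (t,1): −0.02·ln0.02 = 0.0782
  cell (t,2): −0.09·ln0.09 = 0.2167
  cell (t,3): −0.12·ln0.12 = 0.2544
Sum = 1.916 nats.

1.916 nats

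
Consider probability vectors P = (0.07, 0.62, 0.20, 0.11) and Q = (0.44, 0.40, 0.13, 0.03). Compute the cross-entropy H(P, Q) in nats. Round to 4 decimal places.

H(P,Q) = −Σ p·ln q.
  −0.07·ln(0.44) = 0.05747
  −0.62·ln(0.40) = 0.56810
  −0.20·ln(0.13) = 0.40804
  −0.11·ln(0.03) = 0.38572
H(P,Q) = 1.4193 nats.

1.4193 nats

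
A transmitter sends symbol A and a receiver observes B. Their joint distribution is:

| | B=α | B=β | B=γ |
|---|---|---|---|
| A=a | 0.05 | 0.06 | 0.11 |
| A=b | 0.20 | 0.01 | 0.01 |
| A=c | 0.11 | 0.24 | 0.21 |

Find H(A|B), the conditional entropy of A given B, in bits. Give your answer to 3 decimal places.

1.142 bits

Marginals: p(A) = (0.2200, 0.2200, 0.5600), p(B) = (0.3600, 0.3100, 0.3300).
H(A|B) = Σ p(B) · H(A|B=·).
  B=α: p=0.3600, H(A|B=α) = 1.3893
  B=β: p=0.3100, H(A|B=β) = 0.9042
  B=γ: p=0.3300, H(A|B=γ) = 1.0961
Weighted sum = 1.142 bits.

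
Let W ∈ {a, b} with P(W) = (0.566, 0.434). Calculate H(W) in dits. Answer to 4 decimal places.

H(W) = −Σ p·log₁₀ p.
  −(0.566)·log₁₀(0.566) = 0.13991
  −(0.434)·log₁₀(0.434) = 0.15733
Sum: 0.13991 + 0.15733 = 0.2972 dits.

0.2972 dits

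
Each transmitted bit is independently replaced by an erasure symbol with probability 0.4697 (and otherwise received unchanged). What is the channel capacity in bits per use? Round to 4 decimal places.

0.5303 bits

Binary erasure channel: capacity C = 1 − ε.
C = 1 − 0.4697 = 0.5303 bits per channel use.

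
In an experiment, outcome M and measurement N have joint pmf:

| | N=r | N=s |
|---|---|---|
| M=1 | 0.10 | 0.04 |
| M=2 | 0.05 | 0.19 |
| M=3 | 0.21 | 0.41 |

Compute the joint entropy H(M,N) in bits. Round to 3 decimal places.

2.189 bits

H(M,N) = −Σ p(x,y)·log₂ p(x,y) over all 6 cells.
  cell (1,r): −0.10·log₂0.10 = 0.3322
  cell (1,s): −0.04·log₂0.04 = 0.1858
  cell (2,r): −0.05·log₂0.05 = 0.2161
  cell (2,s): −0.19·log₂0.19 = 0.4552
  cell (3,r): −0.21·log₂0.21 = 0.4728
  cell (3,s): −0.41·log₂0.41 = 0.5274
Sum = 2.189 bits.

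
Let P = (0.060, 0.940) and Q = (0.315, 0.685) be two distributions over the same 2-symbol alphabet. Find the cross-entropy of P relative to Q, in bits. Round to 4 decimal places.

0.6131 bits

H(P,Q) = −Σ p·log₂ q.
  −0.060·log₂(0.315) = 0.09999
  −0.940·log₂(0.685) = 0.51307
H(P,Q) = 0.6131 bits.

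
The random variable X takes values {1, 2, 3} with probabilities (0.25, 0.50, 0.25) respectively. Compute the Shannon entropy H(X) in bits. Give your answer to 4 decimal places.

1.5000 bits

H(X) = −Σ p·log₂ p.
  −(0.25)·log₂(0.25) = 0.50000
  −(0.50)·log₂(0.50) = 0.50000
  −(0.25)·log₂(0.25) = 0.50000
Sum: 0.50000 + 0.50000 + 0.50000 = 1.5000 bits.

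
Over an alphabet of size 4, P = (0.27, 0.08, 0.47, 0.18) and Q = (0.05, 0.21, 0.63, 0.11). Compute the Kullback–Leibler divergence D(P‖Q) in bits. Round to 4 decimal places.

0.4747 bits

D(P‖Q) = Σ p·log₂(p/q).
  0.27·log₂(0.27/0.05) = 0.65690
  0.08·log₂(0.08/0.21) = -0.11139
  0.47·log₂(0.47/0.63) = -0.19866
  0.18·log₂(0.18/0.11) = 0.12789
D(P‖Q) = 0.4747 bits.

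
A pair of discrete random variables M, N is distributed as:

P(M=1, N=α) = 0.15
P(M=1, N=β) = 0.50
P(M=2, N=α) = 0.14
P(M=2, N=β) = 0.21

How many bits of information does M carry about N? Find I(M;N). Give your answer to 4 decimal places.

Marginals: p(M) = (0.6500, 0.3500), p(N) = (0.2900, 0.7100).
I(M;N) = H(M) + H(N) − H(M,N).
H(M) = 0.9341, H(N) = 0.8687, H(M,N) = 1.7805.
I(M;N) = 0.9341 + 0.8687 − 1.7805 = 0.0223 bits.

0.0223 bits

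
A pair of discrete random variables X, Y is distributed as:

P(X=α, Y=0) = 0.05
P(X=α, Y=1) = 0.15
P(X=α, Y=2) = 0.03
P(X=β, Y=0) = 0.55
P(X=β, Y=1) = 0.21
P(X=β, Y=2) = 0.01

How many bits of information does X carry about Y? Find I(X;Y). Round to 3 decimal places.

0.145 bits

Marginals: p(X) = (0.2300, 0.7700), p(Y) = (0.6000, 0.3600, 0.0400).
I(X;Y) = Σ p(x,y)·log₂[p(x,y)/(p(x)p(y))].
  (α,0): 0.05·log₂(0.3623) = -0.0732
  (α,1): 0.15·log₂(1.8116) = 0.1286
  (α,2): 0.03·log₂(3.2609) = 0.0512
  (β,0): 0.55·log₂(1.1905) = 0.1383
  (β,1): 0.21·log₂(0.7576) = -0.0841
  (β,2): 0.01·log₂(0.3247) = -0.0162
Sum = 0.145 bits.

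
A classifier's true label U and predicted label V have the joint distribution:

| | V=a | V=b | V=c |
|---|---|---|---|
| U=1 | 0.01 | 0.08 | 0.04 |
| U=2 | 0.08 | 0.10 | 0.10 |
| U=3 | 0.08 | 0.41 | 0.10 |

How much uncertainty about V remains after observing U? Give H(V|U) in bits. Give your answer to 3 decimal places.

Marginals: p(U) = (0.1300, 0.2800, 0.5900), p(V) = (0.1700, 0.5900, 0.2400).
H(V|U) = Σ p(U) · H(V|U=·).
  U=1: p=0.1300, H(V|U=1) = 1.2389
  U=2: p=0.2800, H(V|U=2) = 1.5774
  U=3: p=0.5900, H(V|U=3) = 1.1898
Weighted sum = 1.305 bits.

1.305 bits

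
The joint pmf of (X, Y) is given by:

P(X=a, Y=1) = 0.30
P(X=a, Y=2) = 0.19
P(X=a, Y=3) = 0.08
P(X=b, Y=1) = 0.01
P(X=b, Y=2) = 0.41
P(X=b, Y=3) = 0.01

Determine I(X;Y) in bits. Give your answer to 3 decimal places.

0.336 bits

Marginals: p(X) = (0.5700, 0.4300), p(Y) = (0.3100, 0.6000, 0.0900).
I(X;Y) = H(X) + H(Y) − H(X,Y).
H(X) = 0.9858, H(Y) = 1.2786, H(X,Y) = 1.9281.
I(X;Y) = 0.9858 + 1.2786 − 1.9281 = 0.336 bits.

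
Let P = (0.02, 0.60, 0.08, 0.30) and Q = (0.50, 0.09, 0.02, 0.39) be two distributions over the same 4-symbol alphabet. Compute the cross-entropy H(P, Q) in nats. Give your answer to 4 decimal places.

H(P,Q) = −Σ p·ln q.
  −0.02·ln(0.50) = 0.01386
  −0.60·ln(0.09) = 1.44477
  −0.08·ln(0.02) = 0.31296
  −0.30·ln(0.39) = 0.28248
H(P,Q) = 2.0541 nats.

2.0541 nats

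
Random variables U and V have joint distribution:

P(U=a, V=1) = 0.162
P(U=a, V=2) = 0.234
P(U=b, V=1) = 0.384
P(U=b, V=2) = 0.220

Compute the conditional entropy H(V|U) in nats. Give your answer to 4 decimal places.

0.6640 nats

Marginals: p(U) = (0.3960, 0.6040), p(V) = (0.5460, 0.4540).
H(V|U) = Σ p(U) · H(V|U=·).
  U=a: p=0.3960, H(V|U=a) = 0.6765
  U=b: p=0.6040, H(V|U=b) = 0.6558
Weighted sum = 0.6640 nats.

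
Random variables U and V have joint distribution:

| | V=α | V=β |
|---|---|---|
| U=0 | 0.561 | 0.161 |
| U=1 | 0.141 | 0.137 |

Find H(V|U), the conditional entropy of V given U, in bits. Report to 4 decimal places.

Chain rule: H(V|U) = H(U,V) − H(U).
Marginals: p(U) = (0.7220, 0.2780), p(V) = (0.7020, 0.2980).
H(U,V) = 1.6834 bits; H(U) = 0.8527 bits.
H(V|U) = 1.6834 − 0.8527 = 0.8307 bits.

0.8307 bits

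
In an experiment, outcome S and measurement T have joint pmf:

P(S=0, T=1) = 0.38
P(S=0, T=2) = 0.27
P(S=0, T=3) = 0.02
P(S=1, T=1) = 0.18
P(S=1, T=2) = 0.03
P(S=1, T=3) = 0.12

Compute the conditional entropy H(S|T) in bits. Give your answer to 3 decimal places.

Chain rule: H(S|T) = H(S,T) − H(T).
Marginals: p(S) = (0.6700, 0.3300), p(T) = (0.5600, 0.3000, 0.1400).
H(S,T) = 2.1175 bits; H(T) = 1.3866 bits.
H(S|T) = 2.1175 − 1.3866 = 0.731 bits.

0.731 bits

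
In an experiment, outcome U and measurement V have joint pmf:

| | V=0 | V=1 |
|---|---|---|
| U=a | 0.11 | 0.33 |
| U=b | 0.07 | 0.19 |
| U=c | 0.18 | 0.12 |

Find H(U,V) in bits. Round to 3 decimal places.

2.414 bits

H(U,V) = −Σ p(x,y)·log₂ p(x,y) over all 6 cells.
  cell (a,0): −0.11·log₂0.11 = 0.3503
  cell (a,1): −0.33·log₂0.33 = 0.5278
  cell (b,0): −0.07·log₂0.07 = 0.2686
  cell (b,1): −0.19·log₂0.19 = 0.4552
  cell (c,0): −0.18·log₂0.18 = 0.4453
  cell (c,1): −0.12·log₂0.12 = 0.3671
Sum = 2.414 bits.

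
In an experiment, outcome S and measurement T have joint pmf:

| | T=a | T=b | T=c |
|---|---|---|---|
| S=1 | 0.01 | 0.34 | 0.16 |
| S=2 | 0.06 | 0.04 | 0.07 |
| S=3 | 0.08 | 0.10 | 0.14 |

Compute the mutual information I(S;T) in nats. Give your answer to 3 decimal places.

0.117 nats

Marginals: p(S) = (0.5100, 0.1700, 0.3200), p(T) = (0.1500, 0.4800, 0.3700).
I(S;T) = Σ p(x,y)·ln[p(x,y)/(p(x)p(y))].
  (1,a): 0.01·ln(0.1307) = -0.0203
  (1,b): 0.34·ln(1.3889) = 0.1117
  (1,c): 0.16·ln(0.8479) = -0.0264
  (2,a): 0.06·ln(2.3529) = 0.0513
  (2,b): 0.04·ln(0.4902) = -0.0285
  (2,c): 0.07·ln(1.1129) = 0.0075
  (3,a): 0.08·ln(1.6667) = 0.0409
  (3,b): 0.10·ln(0.6510) = -0.0429
  (3,c): 0.14·ln(1.1824) = 0.0235
Sum = 0.117 nats.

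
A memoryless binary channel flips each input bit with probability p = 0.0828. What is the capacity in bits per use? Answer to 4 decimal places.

Binary symmetric channel: C = 1 − h₂(ε) where h₂ is the binary entropy function.
h₂(0.0828) = −0.0828·log₂0.0828 − 0.9172·log₂0.9172 = 0.4120.
C = 1 − 0.4120 = 0.5880 bits per channel use.

0.5880 bits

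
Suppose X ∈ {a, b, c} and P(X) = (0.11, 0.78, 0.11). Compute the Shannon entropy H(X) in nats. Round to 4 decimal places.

H(X) = −Σ p·ln p.
  −(0.11)·ln(0.11) = 0.24280
  −(0.78)·ln(0.78) = 0.19380
  −(0.11)·ln(0.11) = 0.24280
Sum: 0.24280 + 0.19380 + 0.24280 = 0.6794 nats.

0.6794 nats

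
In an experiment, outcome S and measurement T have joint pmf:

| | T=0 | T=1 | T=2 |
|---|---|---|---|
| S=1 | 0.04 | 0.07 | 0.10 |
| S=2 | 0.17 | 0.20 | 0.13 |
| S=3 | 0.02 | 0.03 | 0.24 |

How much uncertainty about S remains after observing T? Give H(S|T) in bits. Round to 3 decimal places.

1.306 bits

Marginals: p(S) = (0.2100, 0.5000, 0.2900), p(T) = (0.2300, 0.3000, 0.4700).
H(S|T) = Σ p(T) · H(S|T=·).
  T=0: p=0.2300, H(S|T=0) = 1.0676
  T=1: p=0.3000, H(S|T=1) = 1.2121
  T=2: p=0.4700, H(S|T=2) = 1.4830
Weighted sum = 1.306 bits.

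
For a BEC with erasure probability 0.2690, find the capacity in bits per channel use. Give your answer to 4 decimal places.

0.7310 bits

Binary erasure channel: capacity C = 1 − ε.
C = 1 − 0.2690 = 0.7310 bits per channel use.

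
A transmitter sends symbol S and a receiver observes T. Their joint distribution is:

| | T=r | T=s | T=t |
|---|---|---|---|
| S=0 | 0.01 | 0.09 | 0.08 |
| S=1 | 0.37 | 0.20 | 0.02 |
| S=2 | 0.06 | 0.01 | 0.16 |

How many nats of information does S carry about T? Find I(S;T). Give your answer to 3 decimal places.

Marginals: p(S) = (0.1800, 0.5900, 0.2300), p(T) = (0.4400, 0.3000, 0.2600).
I(S;T) = Σ p(x,y)·ln[p(x,y)/(p(x)p(y))].
  (0,r): 0.01·ln(0.1263) = -0.0207
  (0,s): 0.09·ln(1.6667) = 0.0460
  (0,t): 0.08·ln(1.7094) = 0.0429
  (1,r): 0.37·ln(1.4253) = 0.1311
  (1,s): 0.20·ln(1.1299) = 0.0244
  (1,t): 0.02·ln(0.1304) = -0.0407
  (2,r): 0.06·ln(0.5929) = -0.0314
  (2,s): 0.01·ln(0.1449) = -0.0193
  (2,t): 0.16·ln(2.6756) = 0.1575
Sum = 0.290 nats.

0.290 nats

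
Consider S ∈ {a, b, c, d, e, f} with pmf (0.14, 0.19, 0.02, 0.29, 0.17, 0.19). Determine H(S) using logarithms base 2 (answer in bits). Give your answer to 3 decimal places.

H(S) = −Σ p·log₂ p.
  −(0.14)·log₂(0.14) = 0.3971
  −(0.19)·log₂(0.19) = 0.4552
  −(0.02)·log₂(0.02) = 0.1129
  −(0.29)·log₂(0.29) = 0.5179
  −(0.17)·log₂(0.17) = 0.4346
  −(0.19)·log₂(0.19) = 0.4552
Sum: 0.3971 + 0.4552 + 0.1129 + 0.5179 + 0.4346 + 0.4552 = 2.373 bits.

2.373 bits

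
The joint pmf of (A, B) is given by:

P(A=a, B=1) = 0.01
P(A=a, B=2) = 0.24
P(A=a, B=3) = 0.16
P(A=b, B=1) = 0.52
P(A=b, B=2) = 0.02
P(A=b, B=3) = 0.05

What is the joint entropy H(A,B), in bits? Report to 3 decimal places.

H(A,B) = −Σ p(x,y)·log₂ p(x,y) over all 6 cells.
  cell (a,1): −0.01·log₂0.01 = 0.0664
  cell (a,2): −0.24·log₂0.24 = 0.4941
  cell (a,3): −0.16·log₂0.16 = 0.4230
  cell (b,1): −0.52·log₂0.52 = 0.4906
  cell (b,2): −0.02·log₂0.02 = 0.1129
  cell (b,3): −0.05·log₂0.05 = 0.2161
Sum = 1.803 bits.

1.803 bits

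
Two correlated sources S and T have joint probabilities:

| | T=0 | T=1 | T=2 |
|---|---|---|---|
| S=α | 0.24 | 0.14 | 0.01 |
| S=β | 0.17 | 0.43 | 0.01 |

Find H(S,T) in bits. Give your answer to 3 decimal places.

H(S,T) = −Σ p(x,y)·log₂ p(x,y) over all 6 cells.
  cell (α,0): −0.24·log₂0.24 = 0.4941
  cell (α,1): −0.14·log₂0.14 = 0.3971
  cell (α,2): −0.01·log₂0.01 = 0.0664
  cell (β,0): −0.17·log₂0.17 = 0.4346
  cell (β,1): −0.43·log₂0.43 = 0.5236
  cell (β,2): −0.01·log₂0.01 = 0.0664
Sum = 1.982 bits.

1.982 bits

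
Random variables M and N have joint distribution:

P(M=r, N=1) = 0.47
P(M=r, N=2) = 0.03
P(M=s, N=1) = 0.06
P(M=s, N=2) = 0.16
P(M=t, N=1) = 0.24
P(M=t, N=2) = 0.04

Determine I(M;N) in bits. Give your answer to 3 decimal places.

0.263 bits

Marginals: p(M) = (0.5000, 0.2200, 0.2800), p(N) = (0.7700, 0.2300).
I(M;N) = H(M) + H(N) − H(M,N).
H(M) = 1.4948, H(N) = 0.7780, H(M,N) = 2.0102.
I(M;N) = 1.4948 + 0.7780 − 2.0102 = 0.263 bits.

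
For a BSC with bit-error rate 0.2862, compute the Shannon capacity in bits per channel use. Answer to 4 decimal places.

0.1362 bits

Binary symmetric channel: C = 1 − h₂(ε) where h₂ is the binary entropy function.
h₂(0.2862) = −0.2862·log₂0.2862 − 0.7138·log₂0.7138 = 0.8638.
C = 1 − 0.8638 = 0.1362 bits per channel use.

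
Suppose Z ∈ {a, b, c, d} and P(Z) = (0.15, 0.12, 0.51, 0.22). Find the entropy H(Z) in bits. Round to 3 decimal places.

H(Z) = −Σ p·log₂ p.
  −(0.15)·log₂(0.15) = 0.4105
  −(0.12)·log₂(0.12) = 0.3671
  −(0.51)·log₂(0.51) = 0.4954
  −(0.22)·log₂(0.22) = 0.4806
Sum: 0.4105 + 0.3671 + 0.4954 + 0.4806 = 1.754 bits.

1.754 bits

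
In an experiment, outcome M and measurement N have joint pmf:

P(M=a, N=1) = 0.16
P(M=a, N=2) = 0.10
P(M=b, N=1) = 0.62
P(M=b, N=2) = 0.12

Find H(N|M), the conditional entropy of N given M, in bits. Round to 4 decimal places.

0.7231 bits

Marginals: p(M) = (0.2600, 0.7400), p(N) = (0.7800, 0.2200).
H(N|M) = Σ p(M) · H(N|M=·).
  M=a: p=0.2600, H(N|M=a) = 0.9612
  M=b: p=0.7400, H(N|M=b) = 0.6395
Weighted sum = 0.7231 bits.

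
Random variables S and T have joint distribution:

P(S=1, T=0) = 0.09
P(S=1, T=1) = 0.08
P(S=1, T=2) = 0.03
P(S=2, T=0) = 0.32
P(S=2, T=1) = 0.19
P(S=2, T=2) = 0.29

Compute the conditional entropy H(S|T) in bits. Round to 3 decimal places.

Marginals: p(S) = (0.2000, 0.8000), p(T) = (0.4100, 0.2700, 0.3200).
H(S|T) = Σ p(T) · H(S|T=·).
  T=0: p=0.4100, H(S|T=0) = 0.7593
  T=1: p=0.2700, H(S|T=1) = 0.8767
  T=2: p=0.3200, H(S|T=2) = 0.4489
Weighted sum = 0.692 bits.

0.692 bits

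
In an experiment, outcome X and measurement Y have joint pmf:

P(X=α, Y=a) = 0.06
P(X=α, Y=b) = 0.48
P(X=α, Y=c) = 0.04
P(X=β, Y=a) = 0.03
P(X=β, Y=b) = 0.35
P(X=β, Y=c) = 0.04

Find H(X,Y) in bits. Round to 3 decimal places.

1.805 bits

H(X,Y) = −Σ p(x,y)·log₂ p(x,y) over all 6 cells.
  cell (α,a): −0.06·log₂0.06 = 0.2435
  cell (α,b): −0.48·log₂0.48 = 0.5083
  cell (α,c): −0.04·log₂0.04 = 0.1858
  cell (β,a): −0.03·log₂0.03 = 0.1518
  cell (β,b): −0.35·log₂0.35 = 0.5301
  cell (β,c): −0.04·log₂0.04 = 0.1858
Sum = 1.805 bits.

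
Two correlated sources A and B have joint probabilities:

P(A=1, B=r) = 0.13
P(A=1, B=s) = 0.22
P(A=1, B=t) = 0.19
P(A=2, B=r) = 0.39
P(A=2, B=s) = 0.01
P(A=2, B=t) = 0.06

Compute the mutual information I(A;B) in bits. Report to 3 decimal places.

0.315 bits

Marginals: p(A) = (0.5400, 0.4600), p(B) = (0.5200, 0.2300, 0.2500).
I(A;B) = H(A) + H(B) − H(A,B).
H(A) = 0.9954, H(B) = 1.4782, H(A,B) = 2.1582.
I(A;B) = 0.9954 + 1.4782 − 2.1582 = 0.315 bits.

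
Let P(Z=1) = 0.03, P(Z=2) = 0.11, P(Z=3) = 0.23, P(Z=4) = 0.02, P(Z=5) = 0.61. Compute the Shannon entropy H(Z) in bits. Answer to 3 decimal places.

H(Z) = −Σ p·log₂ p.
  −(0.03)·log₂(0.03) = 0.1518
  −(0.11)·log₂(0.11) = 0.3503
  −(0.23)·log₂(0.23) = 0.4877
  −(0.02)·log₂(0.02) = 0.1129
  −(0.61)·log₂(0.61) = 0.4350
Sum: 0.1518 + 0.3503 + 0.4877 + 0.1129 + 0.4350 = 1.538 bits.

1.538 bits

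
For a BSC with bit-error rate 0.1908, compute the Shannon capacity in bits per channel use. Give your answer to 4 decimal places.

0.2969 bits

Binary symmetric channel: C = 1 − h₂(ε) where h₂ is the binary entropy function.
h₂(0.1908) = −0.1908·log₂0.1908 − 0.8092·log₂0.8092 = 0.7031.
C = 1 − 0.7031 = 0.2969 bits per channel use.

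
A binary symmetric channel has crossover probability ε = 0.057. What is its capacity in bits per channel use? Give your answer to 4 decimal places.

0.6846 bits

Binary symmetric channel: C = 1 − h₂(ε) where h₂ is the binary entropy function.
h₂(0.057) = −0.057·log₂0.057 − 0.943·log₂0.943 = 0.3154.
C = 1 − 0.3154 = 0.6846 bits per channel use.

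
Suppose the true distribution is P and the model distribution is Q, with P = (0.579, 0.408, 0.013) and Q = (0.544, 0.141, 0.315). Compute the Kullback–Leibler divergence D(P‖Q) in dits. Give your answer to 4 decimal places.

D(P‖Q) = Σ p·log₁₀(p/q).
  0.579·log₁₀(0.579/0.544) = 0.01568
  0.408·log₁₀(0.408/0.141) = 0.18827
  0.013·log₁₀(0.013/0.315) = -0.01800
D(P‖Q) = 0.1860 dits.

0.1860 dits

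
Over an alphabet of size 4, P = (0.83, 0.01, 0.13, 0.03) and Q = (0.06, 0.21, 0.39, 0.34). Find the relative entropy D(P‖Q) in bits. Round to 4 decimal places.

2.7907 bits

D(P‖Q) = Σ p·log₂(p/q).
  0.83·log₂(0.83/0.06) = 3.14576
  0.01·log₂(0.01/0.21) = -0.04392
  0.13·log₂(0.13/0.39) = -0.20605
  0.03·log₂(0.03/0.34) = -0.10508
D(P‖Q) = 2.7907 bits.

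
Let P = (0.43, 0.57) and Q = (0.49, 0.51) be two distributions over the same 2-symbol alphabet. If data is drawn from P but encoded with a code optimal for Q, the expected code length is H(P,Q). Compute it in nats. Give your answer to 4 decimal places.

0.6905 nats

H(P,Q) = −Σ p·ln q.
  −0.43·ln(0.49) = 0.30674
  −0.57·ln(0.51) = 0.38381
H(P,Q) = 0.6905 nats.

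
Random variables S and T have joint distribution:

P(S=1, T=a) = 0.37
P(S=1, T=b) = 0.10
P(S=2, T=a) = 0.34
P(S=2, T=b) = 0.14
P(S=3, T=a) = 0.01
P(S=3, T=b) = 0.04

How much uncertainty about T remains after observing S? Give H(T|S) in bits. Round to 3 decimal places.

0.805 bits

Marginals: p(S) = (0.4700, 0.4800, 0.0500), p(T) = (0.7200, 0.2800).
H(T|S) = Σ p(S) · H(T|S=·).
  S=1: p=0.4700, H(T|S=1) = 0.7467
  S=2: p=0.4800, H(T|S=2) = 0.8709
  S=3: p=0.0500, H(T|S=3) = 0.7219
Weighted sum = 0.805 bits.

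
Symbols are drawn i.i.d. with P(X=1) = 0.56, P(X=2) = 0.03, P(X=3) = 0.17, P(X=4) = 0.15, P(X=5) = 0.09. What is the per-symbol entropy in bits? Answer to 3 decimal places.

1.778 bits

H(X) = −Σ p·log₂ p.
  −(0.56)·log₂(0.56) = 0.4684
  −(0.03)·log₂(0.03) = 0.1518
  −(0.17)·log₂(0.17) = 0.4346
  −(0.15)·log₂(0.15) = 0.4105
  −(0.09)·log₂(0.09) = 0.3127
Sum: 0.4684 + 0.1518 + 0.4346 + 0.4105 + 0.3127 = 1.778 bits.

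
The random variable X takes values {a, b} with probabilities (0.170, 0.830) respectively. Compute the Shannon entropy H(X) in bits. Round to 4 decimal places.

0.6577 bits

H(X) = −Σ p·log₂ p.
  −(0.170)·log₂(0.170) = 0.43459
  −(0.830)·log₂(0.830) = 0.22312
Sum: 0.43459 + 0.22312 = 0.6577 bits.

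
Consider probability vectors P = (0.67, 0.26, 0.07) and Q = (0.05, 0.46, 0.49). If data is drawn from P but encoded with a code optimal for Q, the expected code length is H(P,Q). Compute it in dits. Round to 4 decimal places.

0.9811 dits

H(P,Q) = −Σ p·log₁₀ q.
  −0.67·log₁₀(0.05) = 0.87169
  −0.26·log₁₀(0.46) = 0.08768
  −0.07·log₁₀(0.49) = 0.02169
H(P,Q) = 0.9811 dits.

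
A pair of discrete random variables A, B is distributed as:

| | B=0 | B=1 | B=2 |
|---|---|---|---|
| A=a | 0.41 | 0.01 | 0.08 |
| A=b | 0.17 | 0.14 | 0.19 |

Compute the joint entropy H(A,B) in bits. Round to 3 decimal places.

H(A,B) = −Σ p(x,y)·log₂ p(x,y) over all 6 cells.
  cell (a,0): −0.41·log₂0.41 = 0.5274
  cell (a,1): −0.01·log₂0.01 = 0.0664
  cell (a,2): −0.08·log₂0.08 = 0.2915
  cell (b,0): −0.17·log₂0.17 = 0.4346
  cell (b,1): −0.14·log₂0.14 = 0.3971
  cell (b,2): −0.19·log₂0.19 = 0.4552
Sum = 2.172 bits.

2.172 bits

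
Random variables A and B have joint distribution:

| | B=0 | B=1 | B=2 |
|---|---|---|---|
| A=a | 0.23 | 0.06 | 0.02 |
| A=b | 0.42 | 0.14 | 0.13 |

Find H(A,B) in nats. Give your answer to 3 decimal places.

1.490 nats

H(A,B) = −Σ p(x,y)·ln p(x,y) over all 6 cells.
  cell (a,0): −0.23·ln0.23 = 0.3380
  cell (a,1): −0.06·ln0.06 = 0.1688
  cell (a,2): −0.02·ln0.02 = 0.0782
  cell (b,0): −0.42·ln0.42 = 0.3644
  cell (b,1): −0.14·ln0.14 = 0.2753
  cell (b,2): −0.13·ln0.13 = 0.2652
Sum = 1.490 nats.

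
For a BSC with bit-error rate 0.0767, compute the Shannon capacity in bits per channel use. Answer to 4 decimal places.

Binary symmetric channel: C = 1 − h₂(ε) where h₂ is the binary entropy function.
h₂(0.0767) = −0.0767·log₂0.0767 − 0.9233·log₂0.9233 = 0.3904.
C = 1 − 0.3904 = 0.6096 bits per channel use.

0.6096 bits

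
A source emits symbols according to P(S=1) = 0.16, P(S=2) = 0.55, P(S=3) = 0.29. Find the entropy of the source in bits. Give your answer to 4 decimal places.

1.4153 bits

H(S) = −Σ p·log₂ p.
  −(0.16)·log₂(0.16) = 0.42302
  −(0.55)·log₂(0.55) = 0.47437
  −(0.29)·log₂(0.29) = 0.51790
Sum: 0.42302 + 0.47437 + 0.51790 = 1.4153 bits.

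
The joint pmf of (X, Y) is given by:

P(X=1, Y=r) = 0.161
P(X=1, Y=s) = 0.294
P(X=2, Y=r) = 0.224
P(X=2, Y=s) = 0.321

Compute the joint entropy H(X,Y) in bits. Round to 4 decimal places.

H(X,Y) = −Σ p(x,y)·log₂ p(x,y) over all 4 cells.
  cell (1,r): −0.161·log₂0.161 = 0.42421
  cell (1,s): −0.294·log₂0.294 = 0.51924
  cell (2,r): −0.224·log₂0.224 = 0.48349
  cell (2,s): −0.321·log₂0.321 = 0.52623
Sum = 1.9532 bits.

1.9532 bits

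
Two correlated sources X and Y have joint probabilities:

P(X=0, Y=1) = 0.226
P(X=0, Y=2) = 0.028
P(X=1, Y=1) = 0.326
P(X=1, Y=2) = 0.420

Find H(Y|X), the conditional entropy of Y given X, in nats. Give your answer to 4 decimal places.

Chain rule: H(Y|X) = H(X,Y) − H(X).
Marginals: p(X) = (0.2540, 0.7460), p(Y) = (0.5520, 0.4480).
H(X,Y) = 1.1660 nats; H(X) = 0.5667 nats.
H(Y|X) = 1.1660 − 0.5667 = 0.5993 nats.

0.5993 nats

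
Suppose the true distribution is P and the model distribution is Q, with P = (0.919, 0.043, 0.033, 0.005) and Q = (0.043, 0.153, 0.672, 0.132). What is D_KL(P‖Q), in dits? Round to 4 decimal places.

D(P‖Q) = Σ p·log₁₀(p/q).
  0.919·log₁₀(0.919/0.043) = 1.22213
  0.043·log₁₀(0.043/0.153) = -0.02370
  0.033·log₁₀(0.033/0.672) = -0.04319
  0.005·log₁₀(0.005/0.132) = -0.00711
D(P‖Q) = 1.1481 dits.

1.1481 dits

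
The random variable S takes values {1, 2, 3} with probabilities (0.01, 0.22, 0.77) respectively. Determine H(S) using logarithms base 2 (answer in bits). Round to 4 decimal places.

H(S) = −Σ p·log₂ p.
  −(0.01)·log₂(0.01) = 0.06644
  −(0.22)·log₂(0.22) = 0.48057
  −(0.77)·log₂(0.77) = 0.29034
Sum: 0.06644 + 0.48057 + 0.29034 = 0.8374 bits.

0.8374 bits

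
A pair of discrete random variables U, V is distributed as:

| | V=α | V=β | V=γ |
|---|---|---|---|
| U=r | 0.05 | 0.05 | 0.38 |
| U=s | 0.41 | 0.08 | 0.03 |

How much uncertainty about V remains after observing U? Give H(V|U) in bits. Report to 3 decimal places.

Chain rule: H(V|U) = H(U,V) − H(U).
Marginals: p(U) = (0.4800, 0.5200), p(V) = (0.4600, 0.1300, 0.4100).
H(U,V) = 1.9333 bits; H(U) = 0.9988 bits.
H(V|U) = 1.9333 − 0.9988 = 0.934 bits.

0.934 bits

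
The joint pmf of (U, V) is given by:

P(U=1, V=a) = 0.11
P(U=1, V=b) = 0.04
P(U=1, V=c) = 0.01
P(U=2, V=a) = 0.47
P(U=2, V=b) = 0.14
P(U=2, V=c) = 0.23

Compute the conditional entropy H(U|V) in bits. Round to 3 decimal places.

0.604 bits

Chain rule: H(U|V) = H(U,V) − H(V).
Marginals: p(U) = (0.1600, 0.8400), p(V) = (0.5800, 0.1800, 0.2400).
H(U,V) = 1.9992 bits; H(V) = 1.3952 bits.
H(U|V) = 1.9992 − 1.3952 = 0.604 bits.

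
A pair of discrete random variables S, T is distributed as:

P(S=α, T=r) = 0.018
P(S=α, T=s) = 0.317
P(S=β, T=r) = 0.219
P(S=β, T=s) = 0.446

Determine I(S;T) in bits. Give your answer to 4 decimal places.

Marginals: p(S) = (0.3350, 0.6650), p(T) = (0.2370, 0.7630).
I(S;T) = H(S) + H(T) − H(S,T).
H(S) = 0.9200, H(T) = 0.7900, H(S,T) = 1.6291.
I(S;T) = 0.9200 + 0.7900 − 1.6291 = 0.0809 bits.

0.0809 bits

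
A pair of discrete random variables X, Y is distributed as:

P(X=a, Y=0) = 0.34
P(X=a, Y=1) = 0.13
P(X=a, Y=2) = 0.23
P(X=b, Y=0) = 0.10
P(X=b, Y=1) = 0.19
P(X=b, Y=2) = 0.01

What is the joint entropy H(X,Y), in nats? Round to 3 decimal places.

H(X,Y) = −Σ p(x,y)·ln p(x,y) over all 6 cells.
  cell (a,0): −0.34·ln0.34 = 0.3668
  cell (a,1): −0.13·ln0.13 = 0.2652
  cell (a,2): −0.23·ln0.23 = 0.3380
  cell (b,0): −0.10·ln0.10 = 0.2303
  cell (b,1): −0.19·ln0.19 = 0.3155
  cell (b,2): −0.01·ln0.01 = 0.0461
Sum = 1.562 nats.

1.562 nats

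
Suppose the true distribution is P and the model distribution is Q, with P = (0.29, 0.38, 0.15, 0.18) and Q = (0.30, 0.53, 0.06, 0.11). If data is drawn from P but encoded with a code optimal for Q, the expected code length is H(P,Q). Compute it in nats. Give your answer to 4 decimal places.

1.4097 nats

H(P,Q) = −Σ p·ln q.
  −0.29·ln(0.30) = 0.34915
  −0.38·ln(0.53) = 0.24125
  −0.15·ln(0.06) = 0.42201
  −0.18·ln(0.11) = 0.39731
H(P,Q) = 1.4097 nats.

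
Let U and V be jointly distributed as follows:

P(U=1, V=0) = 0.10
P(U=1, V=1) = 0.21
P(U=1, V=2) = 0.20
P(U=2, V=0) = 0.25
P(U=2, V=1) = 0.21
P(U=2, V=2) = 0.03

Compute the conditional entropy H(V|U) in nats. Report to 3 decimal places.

Marginals: p(U) = (0.5100, 0.4900), p(V) = (0.3500, 0.4200, 0.2300).
H(V|U) = Σ p(U) · H(V|U=·).
  U=1: p=0.5100, H(V|U=1) = 1.0519
  U=2: p=0.4900, H(V|U=2) = 0.8775
Weighted sum = 0.966 nats.

0.966 nats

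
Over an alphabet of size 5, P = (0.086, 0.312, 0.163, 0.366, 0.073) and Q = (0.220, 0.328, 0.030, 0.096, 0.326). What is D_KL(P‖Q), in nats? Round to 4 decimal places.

0.5601 nats

D(P‖Q) = Σ p·ln(p/q).
  0.086·ln(0.086/0.220) = -0.08078
  0.312·ln(0.312/0.328) = -0.01560
  0.163·ln(0.163/0.030) = 0.27589
  0.366·ln(0.366/0.096) = 0.48981
  0.073·ln(0.073/0.326) = -0.10924
D(P‖Q) = 0.5601 nats.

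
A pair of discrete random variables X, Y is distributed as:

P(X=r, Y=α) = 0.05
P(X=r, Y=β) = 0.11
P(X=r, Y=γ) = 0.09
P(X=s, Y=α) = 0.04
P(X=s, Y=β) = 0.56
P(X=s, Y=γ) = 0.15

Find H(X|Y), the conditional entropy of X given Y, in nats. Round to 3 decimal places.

Chain rule: H(X|Y) = H(X,Y) − H(Y).
Marginals: p(X) = (0.2500, 0.7500), p(Y) = (0.0900, 0.6700, 0.2400).
H(X,Y) = 1.3473 nats; H(Y) = 0.8275 nats.
H(X|Y) = 1.3473 − 0.8275 = 0.520 nats.

0.520 nats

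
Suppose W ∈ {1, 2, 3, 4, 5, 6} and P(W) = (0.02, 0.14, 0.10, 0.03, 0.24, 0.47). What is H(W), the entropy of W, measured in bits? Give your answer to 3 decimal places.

2.000 bits

H(W) = −Σ p·log₂ p.
  −(0.02)·log₂(0.02) = 0.1129
  −(0.14)·log₂(0.14) = 0.3971
  −(0.10)·log₂(0.10) = 0.3322
  −(0.03)·log₂(0.03) = 0.1518
  −(0.24)·log₂(0.24) = 0.4941
  −(0.47)·log₂(0.47) = 0.5120
Sum: 0.1129 + 0.3971 + 0.3322 + 0.1518 + 0.4941 + 0.5120 = 2.000 bits.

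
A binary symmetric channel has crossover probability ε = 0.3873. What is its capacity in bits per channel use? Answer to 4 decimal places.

Binary symmetric channel: C = 1 − h₂(ε) where h₂ is the binary entropy function.
h₂(0.3873) = −0.3873·log₂0.3873 − 0.6127·log₂0.6127 = 0.9630.
C = 1 − 0.9630 = 0.0370 bits per channel use.

0.0370 bits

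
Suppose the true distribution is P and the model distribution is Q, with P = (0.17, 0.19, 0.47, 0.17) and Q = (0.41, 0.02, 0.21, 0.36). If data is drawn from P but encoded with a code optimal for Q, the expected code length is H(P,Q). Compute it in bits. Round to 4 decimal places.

2.5998 bits

H(P,Q) = −Σ p·log₂ q.
  −0.17·log₂(0.41) = 0.21867
  −0.19·log₂(0.02) = 1.07233
  −0.47·log₂(0.21) = 1.05822
  −0.17·log₂(0.36) = 0.25057
H(P,Q) = 2.5998 bits.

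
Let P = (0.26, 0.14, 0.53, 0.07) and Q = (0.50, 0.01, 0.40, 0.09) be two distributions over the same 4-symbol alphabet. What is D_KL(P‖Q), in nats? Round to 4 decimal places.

D(P‖Q) = Σ p·ln(p/q).
  0.26·ln(0.26/0.50) = -0.17002
  0.14·ln(0.14/0.01) = 0.36947
  0.53·ln(0.53/0.40) = 0.14915
  0.07·ln(0.07/0.09) = -0.01759
D(P‖Q) = 0.3310 nats.

0.3310 nats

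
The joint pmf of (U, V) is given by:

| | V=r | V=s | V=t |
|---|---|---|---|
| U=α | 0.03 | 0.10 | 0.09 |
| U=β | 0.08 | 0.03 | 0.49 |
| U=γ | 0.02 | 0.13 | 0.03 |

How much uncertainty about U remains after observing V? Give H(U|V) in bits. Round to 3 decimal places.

1.069 bits

Marginals: p(U) = (0.2200, 0.6000, 0.1800), p(V) = (0.1300, 0.2600, 0.6100).
H(U|V) = Σ p(V) · H(U|V=·).
  V=r: p=0.1300, H(U|V=r) = 1.3347
  V=s: p=0.2600, H(U|V=s) = 1.3897
  V=t: p=0.6100, H(U|V=t) = 0.8749
Weighted sum = 1.069 bits.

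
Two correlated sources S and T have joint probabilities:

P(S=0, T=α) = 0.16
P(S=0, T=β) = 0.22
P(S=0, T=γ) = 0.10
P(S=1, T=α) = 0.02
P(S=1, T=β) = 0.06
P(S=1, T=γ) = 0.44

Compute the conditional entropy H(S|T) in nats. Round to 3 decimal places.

0.467 nats

Chain rule: H(S|T) = H(S,T) − H(T).
Marginals: p(S) = (0.4800, 0.5200), p(T) = (0.1800, 0.2800, 0.5400).
H(S,T) = 1.4649 nats; H(T) = 0.9978 nats.
H(S|T) = 1.4649 − 0.9978 = 0.467 nats.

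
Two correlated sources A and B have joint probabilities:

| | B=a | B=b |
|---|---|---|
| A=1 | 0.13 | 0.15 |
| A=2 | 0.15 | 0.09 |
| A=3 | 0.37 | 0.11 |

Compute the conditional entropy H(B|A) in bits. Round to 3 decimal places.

Chain rule: H(B|A) = H(A,B) − H(A).
Marginals: p(A) = (0.2800, 0.2400, 0.4800), p(B) = (0.6500, 0.3500).
H(A,B) = 2.3974 bits; H(A) = 1.5166 bits.
H(B|A) = 2.3974 − 1.5166 = 0.881 bits.

0.881 bits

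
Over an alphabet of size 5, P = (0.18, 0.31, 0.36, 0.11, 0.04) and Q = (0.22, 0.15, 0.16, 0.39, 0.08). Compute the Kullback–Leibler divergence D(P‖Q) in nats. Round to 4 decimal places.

0.3139 nats

D(P‖Q) = Σ p·ln(p/q).
  0.18·ln(0.18/0.22) = -0.03612
  0.31·ln(0.31/0.15) = 0.22504
  0.36·ln(0.36/0.16) = 0.29193
  0.11·ln(0.11/0.39) = -0.13922
  0.04·ln(0.04/0.08) = -0.02773
D(P‖Q) = 0.3139 nats.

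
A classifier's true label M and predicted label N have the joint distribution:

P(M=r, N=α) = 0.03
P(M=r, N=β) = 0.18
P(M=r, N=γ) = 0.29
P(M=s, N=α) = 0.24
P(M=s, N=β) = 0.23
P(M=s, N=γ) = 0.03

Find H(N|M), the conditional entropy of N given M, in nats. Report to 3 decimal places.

0.865 nats

Marginals: p(M) = (0.5000, 0.5000), p(N) = (0.2700, 0.4100, 0.3200).
H(N|M) = Σ p(M) · H(N|M=·).
  M=r: p=0.5000, H(N|M=r) = 0.8525
  M=s: p=0.5000, H(N|M=s) = 0.8783
Weighted sum = 0.865 nats.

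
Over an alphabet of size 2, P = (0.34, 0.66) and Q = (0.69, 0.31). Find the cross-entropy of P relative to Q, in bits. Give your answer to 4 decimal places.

H(P,Q) = −Σ p·log₂ q.
  −0.34·log₂(0.69) = 0.18201
  −0.66·log₂(0.31) = 1.11518
H(P,Q) = 1.2972 bits.

1.2972 bits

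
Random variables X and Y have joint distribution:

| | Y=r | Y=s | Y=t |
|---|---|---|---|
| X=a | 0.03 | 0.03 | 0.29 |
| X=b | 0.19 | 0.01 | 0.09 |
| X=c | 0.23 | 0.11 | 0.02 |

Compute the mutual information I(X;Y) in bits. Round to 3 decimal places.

Marginals: p(X) = (0.3500, 0.2900, 0.3600), p(Y) = (0.4500, 0.1500, 0.4000).
I(X;Y) = H(X) + H(Y) − H(X,Y).
H(X) = 1.5786, H(Y) = 1.4577, H(X,Y) = 2.6066.
I(X;Y) = 1.5786 + 1.4577 − 2.6066 = 0.430 bits.

0.430 bits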